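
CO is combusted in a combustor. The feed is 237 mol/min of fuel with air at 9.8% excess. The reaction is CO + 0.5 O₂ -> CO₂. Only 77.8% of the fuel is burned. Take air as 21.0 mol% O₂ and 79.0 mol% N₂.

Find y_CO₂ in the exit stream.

Stoichiometric O₂ = 0.5 × 237 = 118.5 mol/min; O₂ fed = 118.5 × 1.098 = 130.1 mol/min.
N₂ fed = 130.1 × 79/21 = 489.5 mol/min.
Fuel reacted = 0.778 × 237 → ξ = 184.4 mol/min.
Outlet (n = n₀ + ν ξ):
  CO: 237 − 1(184.4) = 52.61
  O₂: 130.1 − 0.5(184.4) = 37.92
  N₂: 489.5 (inert)
  CO₂: 0 + 1(184.4) = 184.4
Total out = 764.4 mol/min; y_CO₂ = 184.4 / 764.4 = 0.2412.

0.241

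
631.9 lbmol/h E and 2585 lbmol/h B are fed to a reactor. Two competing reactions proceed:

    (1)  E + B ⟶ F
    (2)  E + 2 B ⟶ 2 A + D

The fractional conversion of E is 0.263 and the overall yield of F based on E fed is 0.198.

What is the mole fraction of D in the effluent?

Yield of F: 1ξ₁ / 631.9 = 0.198 → ξ₁ = 125.1 lbmol/h.
Conversion of E: 1ξ₁ + 1ξ₂ = 0.263 × 631.9 = 166.2 → ξ₂ = 41.07 lbmol/h.
Outlet amounts (n = n₀ + Σ ν·ξ):
  E: 631.9 − 1(125.1) − 1(41.07) = 465.7
  B: 2585 − 1(125.1) − 2(41.07) = 2378
  F: 0 + 1(125.1) = 125.1
  A: 0 + 2(41.07) = 82.15
  D: 0 + 1(41.07) = 41.07
Total out = 3092 lbmol/h; y_D = 41.07 / 3092 = 0.01328.

0.0133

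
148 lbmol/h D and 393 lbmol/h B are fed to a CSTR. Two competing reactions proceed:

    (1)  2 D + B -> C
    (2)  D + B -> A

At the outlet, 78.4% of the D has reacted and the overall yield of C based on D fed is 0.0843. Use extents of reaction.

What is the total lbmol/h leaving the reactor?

Yield of C: 1ξ₁ / 148 = 0.0843 → ξ₁ = 12.48 lbmol/h.
Conversion of D: 2ξ₁ + 1ξ₂ = 0.784 × 148 = 116 → ξ₂ = 91.08 lbmol/h.
Outlet amounts (n = n₀ + Σ ν·ξ):
  D: 148 − 2(12.48) − 1(91.08) = 31.97
  B: 393 − 1(12.48) − 1(91.08) = 289.4
  C: 0 + 1(12.48) = 12.48
  A: 0 + 1(91.08) = 91.08
Total out = 31.97 + 289.4 + 12.48 + 91.08 = 425 lbmol/h.

425 lbmol/h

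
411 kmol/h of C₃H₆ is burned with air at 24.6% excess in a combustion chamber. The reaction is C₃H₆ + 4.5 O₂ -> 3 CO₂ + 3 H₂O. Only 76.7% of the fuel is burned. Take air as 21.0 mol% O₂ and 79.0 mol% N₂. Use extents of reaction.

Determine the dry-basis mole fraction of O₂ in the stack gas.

0.0836

Stoichiometric O₂ = 4.5 × 411 = 1850 kmol/h; O₂ fed = 1850 × 1.246 = 2304 kmol/h.
N₂ fed = 2304 × 79/21 = 8669 kmol/h.
Fuel reacted = 0.767 × 411 → ξ = 315.2 kmol/h.
Outlet (n = n₀ + ν ξ):
  C₃H₆: 411 − 1(315.2) = 95.76
  O₂: 2304 − 4.5(315.2) = 885.9
  N₂: 8669 (inert)
  CO₂: 0 + 3(315.2) = 945.7
  H₂O: 0 + 3(315.2) = 945.7
Dry total = 10600 kmol/h; y_O₂ (dry) = 885.9 / 10600 = 0.0836.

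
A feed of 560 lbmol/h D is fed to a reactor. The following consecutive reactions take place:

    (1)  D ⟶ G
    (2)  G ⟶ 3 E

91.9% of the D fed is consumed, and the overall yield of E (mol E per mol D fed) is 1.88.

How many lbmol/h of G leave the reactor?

164 lbmol/h

Conversion of D: D consumed = 1ξ₁ = 0.919 × 560 → ξ₁ = 514.6 lbmol/h.
Yield of E: 3ξ₂ / 560 = 1.88 → ξ₂ = 350.9 lbmol/h.
Outlet amounts (n = n₀ + Σ ν·ξ):
  D: 560 − 1(514.6) = 45.36
  G: 0 + 1(514.6) − 1(350.9) = 163.7
  E: 0 + 3(350.9) = 1053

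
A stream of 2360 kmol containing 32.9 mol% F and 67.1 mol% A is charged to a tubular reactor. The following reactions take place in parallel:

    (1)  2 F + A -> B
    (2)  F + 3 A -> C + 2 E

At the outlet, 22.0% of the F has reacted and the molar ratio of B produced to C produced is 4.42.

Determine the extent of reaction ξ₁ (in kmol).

Conversion of F: F consumed = 0.22 × 776.4 = 170.8 kmol = 2ξ₁ + 1ξ₂.
Selectivity: 1ξ₁ / (1ξ₂) = 4.42 → ξ₁ = 4.42 ξ₂.
Substitute: (2·4.42 + 1) ξ₂ = 170.8 → ξ₂ = 17.36 kmol, ξ₁ = 76.73 kmol.
Outlet amounts (n = n₀ + Σ ν·ξ):
  F: 776.4 − 2(76.73) − 1(17.36) = 605.6
  A: 1584 − 1(76.73) − 3(17.36) = 1455
  B: 0 + 1(76.73) = 76.73
  C: 0 + 1(17.36) = 17.36
  E: 0 + 2(17.36) = 34.72

ξ₁ = 76.7 kmol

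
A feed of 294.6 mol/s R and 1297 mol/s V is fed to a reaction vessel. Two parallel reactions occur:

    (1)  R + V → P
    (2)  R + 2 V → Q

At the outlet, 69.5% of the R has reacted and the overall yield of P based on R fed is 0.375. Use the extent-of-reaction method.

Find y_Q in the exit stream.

Yield of P: 1ξ₁ / 294.6 = 0.375 → ξ₁ = 110.5 mol/s.
Conversion of R: 1ξ₁ + 1ξ₂ = 0.695 × 294.6 = 204.7 → ξ₂ = 94.27 mol/s.
Outlet amounts (n = n₀ + Σ ν·ξ):
  R: 294.6 − 1(110.5) − 1(94.27) = 89.85
  V: 1297 − 1(110.5) − 2(94.27) = 998
  P: 0 + 1(110.5) = 110.5
  Q: 0 + 1(94.27) = 94.27
Total out = 1293 mol/s; y_Q = 94.27 / 1293 = 0.07293.

0.0729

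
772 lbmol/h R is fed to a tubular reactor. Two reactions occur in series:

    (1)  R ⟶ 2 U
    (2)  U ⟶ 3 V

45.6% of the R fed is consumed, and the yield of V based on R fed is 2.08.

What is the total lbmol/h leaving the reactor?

2190 lbmol/h

Conversion of R: R consumed = 1ξ₁ = 0.456 × 772 → ξ₁ = 352 lbmol/h.
Yield of V: 3ξ₂ / 772 = 2.08 → ξ₂ = 535.3 lbmol/h.
Outlet amounts (n = n₀ + Σ ν·ξ):
  R: 772 − 1(352) = 420
  U: 0 + 2(352) − 1(535.3) = 168.8
  V: 0 + 3(535.3) = 1606
Total out = 420 + 168.8 + 1606 = 2195 lbmol/h.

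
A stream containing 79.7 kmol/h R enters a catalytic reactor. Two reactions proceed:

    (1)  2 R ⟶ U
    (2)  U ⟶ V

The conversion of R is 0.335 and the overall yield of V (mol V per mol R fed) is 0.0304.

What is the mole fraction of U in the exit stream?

Conversion of R: R consumed = 2ξ₁ = 0.335 × 79.7 → ξ₁ = 13.35 kmol/h.
Yield of V: 1ξ₂ / 79.7 = 0.0304 → ξ₂ = 2.423 kmol/h.
Outlet amounts (n = n₀ + Σ ν·ξ):
  R: 79.7 − 2(13.35) = 53
  U: 0 + 1(13.35) − 1(2.423) = 10.93
  V: 0 + 1(2.423) = 2.423
Total out = 66.35 kmol/h; y_U = 10.93 / 66.35 = 0.1647.

0.165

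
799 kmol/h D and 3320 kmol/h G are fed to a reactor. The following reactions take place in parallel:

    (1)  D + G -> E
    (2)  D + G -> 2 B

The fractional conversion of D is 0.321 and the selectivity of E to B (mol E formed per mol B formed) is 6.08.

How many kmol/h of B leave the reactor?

39 kmol/h

Conversion of D: D consumed = 0.321 × 799 = 256.5 kmol/h = 1ξ₁ + 1ξ₂.
Selectivity: 1ξ₁ / (2ξ₂) = 6.08 → ξ₁ = 12.16 ξ₂.
Substitute: (1·12.16 + 1) ξ₂ = 256.5 → ξ₂ = 19.49 kmol/h, ξ₁ = 237 kmol/h.
Outlet amounts (n = n₀ + Σ ν·ξ):
  D: 799 − 1(237) − 1(19.49) = 542.5
  G: 3320 − 1(237) − 1(19.49) = 3064
  E: 0 + 1(237) = 237
  B: 0 + 2(19.49) = 38.98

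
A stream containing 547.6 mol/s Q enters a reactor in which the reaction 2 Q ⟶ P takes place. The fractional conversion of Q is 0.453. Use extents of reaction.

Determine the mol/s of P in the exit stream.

Q reacted = 0.453 × 547.6 = 248.1 mol/s; ν_Q = −2, so ξ = 248.1/2 = 124 mol/s.
Outlet amounts (n = n₀ + ν ξ):
  Q: 547.6 − 2(124) = 299.5
  P: 0 + 1(124) = 124

124 mol/s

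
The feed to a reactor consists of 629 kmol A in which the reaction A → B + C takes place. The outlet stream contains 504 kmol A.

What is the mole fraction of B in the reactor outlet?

0.166

For A: n = n₀ − 1ξ → 504 = 629 − 1ξ, giving ξ = 125 kmol.
Outlet amounts (n = n₀ + ν ξ):
  A: 629 − 1(125) = 504
  B: 0 + 1(125) = 125
  C: 0 + 1(125) = 125
Total out = 754 kmol; y_B = 125 / 754 = 0.1658.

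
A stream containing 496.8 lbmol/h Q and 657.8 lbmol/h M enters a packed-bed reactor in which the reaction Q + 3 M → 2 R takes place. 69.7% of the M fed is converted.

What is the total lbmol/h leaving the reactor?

M reacted = 0.697 × 657.8 = 458.5 lbmol/h; ν_M = −3, so ξ = 458.5/3 = 152.8 lbmol/h.
Outlet amounts (n = n₀ + ν ξ):
  Q: 496.8 − 1(152.8) = 344
  M: 657.8 − 3(152.8) = 199.3
  R: 0 + 2(152.8) = 305.7
Total out = 344 + 199.3 + 305.7 = 848.9 lbmol/h.

849 lbmol/h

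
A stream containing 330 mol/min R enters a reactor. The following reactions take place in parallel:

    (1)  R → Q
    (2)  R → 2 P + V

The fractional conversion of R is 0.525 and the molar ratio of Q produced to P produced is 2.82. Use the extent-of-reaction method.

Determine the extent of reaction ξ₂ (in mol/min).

Conversion of R: R consumed = 0.525 × 330 = 173.2 mol/min = 1ξ₁ + 1ξ₂.
Selectivity: 1ξ₁ / (2ξ₂) = 2.82 → ξ₁ = 5.64 ξ₂.
Substitute: (1·5.64 + 1) ξ₂ = 173.2 → ξ₂ = 26.09 mol/min, ξ₁ = 147.2 mol/min.
Outlet amounts (n = n₀ + Σ ν·ξ):
  R: 330 − 1(147.2) − 1(26.09) = 156.7
  Q: 0 + 1(147.2) = 147.2
  P: 0 + 2(26.09) = 52.18
  V: 0 + 1(26.09) = 26.09

ξ₂ = 26.1 mol/min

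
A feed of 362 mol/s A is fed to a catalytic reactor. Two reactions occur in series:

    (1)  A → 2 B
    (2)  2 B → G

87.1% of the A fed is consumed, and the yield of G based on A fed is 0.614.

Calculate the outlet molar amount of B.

186 mol/s

Conversion of A: A consumed = 1ξ₁ = 0.871 × 362 → ξ₁ = 315.3 mol/s.
Yield of G: 1ξ₂ / 362 = 0.614 → ξ₂ = 222.3 mol/s.
Outlet amounts (n = n₀ + Σ ν·ξ):
  A: 362 − 1(315.3) = 46.7
  B: 0 + 2(315.3) − 2(222.3) = 186.1
  G: 0 + 1(222.3) = 222.3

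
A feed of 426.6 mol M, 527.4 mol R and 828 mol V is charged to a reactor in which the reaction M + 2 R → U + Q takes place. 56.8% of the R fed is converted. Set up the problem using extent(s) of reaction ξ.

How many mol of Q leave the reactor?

150 mol

R reacted = 0.568 × 527.4 = 299.6 mol; ν_R = −2, so ξ = 299.6/2 = 149.8 mol.
Outlet amounts (n = n₀ + ν ξ):
  M: 426.6 − 1(149.8) = 276.8
  R: 527.4 − 2(149.8) = 227.8
  U: 0 + 1(149.8) = 149.8
  Q: 0 + 1(149.8) = 149.8
  V: 828 (inert)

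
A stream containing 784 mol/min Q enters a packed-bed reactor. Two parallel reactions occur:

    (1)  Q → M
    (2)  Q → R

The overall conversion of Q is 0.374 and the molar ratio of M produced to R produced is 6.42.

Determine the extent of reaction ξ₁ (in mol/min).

Conversion of Q: Q consumed = 0.374 × 784 = 293.2 mol/min = 1ξ₁ + 1ξ₂.
Selectivity: 1ξ₁ / (1ξ₂) = 6.42 → ξ₁ = 6.42 ξ₂.
Substitute: (1·6.42 + 1) ξ₂ = 293.2 → ξ₂ = 39.52 mol/min, ξ₁ = 253.7 mol/min.
Outlet amounts (n = n₀ + Σ ν·ξ):
  Q: 784 − 1(253.7) − 1(39.52) = 490.8
  M: 0 + 1(253.7) = 253.7
  R: 0 + 1(39.52) = 39.52

ξ₁ = 254 mol/min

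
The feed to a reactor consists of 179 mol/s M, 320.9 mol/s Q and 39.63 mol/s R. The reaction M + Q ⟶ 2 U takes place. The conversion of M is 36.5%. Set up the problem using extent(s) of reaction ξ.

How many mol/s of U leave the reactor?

M reacted = 0.365 × 179 = 65.33 mol/s; ν_M = −1, so ξ = 65.33/1 = 65.33 mol/s.
Outlet amounts (n = n₀ + ν ξ):
  M: 179 − 1(65.33) = 113.7
  Q: 320.9 − 1(65.33) = 255.6
  U: 0 + 2(65.33) = 130.7
  R: 39.63 (inert)

131 mol/s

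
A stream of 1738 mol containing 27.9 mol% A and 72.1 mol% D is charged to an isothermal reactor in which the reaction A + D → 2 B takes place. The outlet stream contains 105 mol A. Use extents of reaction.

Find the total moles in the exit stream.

For A: n = n₀ − 1ξ → 105 = 484.9 − 1ξ, giving ξ = 379.9 mol.
Outlet amounts (n = n₀ + ν ξ):
  A: 484.9 − 1(379.9) = 105
  D: 1253 − 1(379.9) = 873.2
  B: 0 + 2(379.9) = 759.8
Total out = 105 + 873.2 + 759.8 = 1738 mol.

1740 mol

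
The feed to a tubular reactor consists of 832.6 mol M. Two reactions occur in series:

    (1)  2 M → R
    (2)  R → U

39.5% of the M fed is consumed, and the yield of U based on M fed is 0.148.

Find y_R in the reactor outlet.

Conversion of M: M consumed = 2ξ₁ = 0.395 × 832.6 → ξ₁ = 164.4 mol.
Yield of U: 1ξ₂ / 832.6 = 0.148 → ξ₂ = 123.2 mol.
Outlet amounts (n = n₀ + Σ ν·ξ):
  M: 832.6 − 2(164.4) = 503.7
  R: 0 + 1(164.4) − 1(123.2) = 41.21
  U: 0 + 1(123.2) = 123.2
Total out = 668.2 mol; y_R = 41.21 / 668.2 = 0.06168.

0.0617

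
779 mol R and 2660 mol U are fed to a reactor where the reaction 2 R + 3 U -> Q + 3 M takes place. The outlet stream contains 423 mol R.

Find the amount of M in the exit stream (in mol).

534 mol

For R: n = n₀ − 2ξ → 423 = 779 − 2ξ, giving ξ = 178 mol.
Outlet amounts (n = n₀ + ν ξ):
  R: 779 − 2(178) = 423
  U: 2660 − 3(178) = 2126
  Q: 0 + 1(178) = 178
  M: 0 + 3(178) = 534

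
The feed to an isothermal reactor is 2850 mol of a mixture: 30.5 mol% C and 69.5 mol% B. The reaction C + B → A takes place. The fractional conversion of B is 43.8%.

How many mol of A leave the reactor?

868 mol

B reacted = 0.438 × 1981 = 867.6 mol; ν_B = −1, so ξ = 867.6/1 = 867.6 mol.
Outlet amounts (n = n₀ + ν ξ):
  C: 869.2 − 1(867.6) = 1.682
  B: 1981 − 1(867.6) = 1113
  A: 0 + 1(867.6) = 867.6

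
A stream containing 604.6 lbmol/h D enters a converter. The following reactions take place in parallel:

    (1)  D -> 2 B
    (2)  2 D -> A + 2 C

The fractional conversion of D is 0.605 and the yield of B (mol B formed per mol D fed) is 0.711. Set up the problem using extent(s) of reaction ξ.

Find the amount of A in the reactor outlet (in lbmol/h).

75.4 lbmol/h

Yield of B: 2ξ₁ / 604.6 = 0.711 → ξ₁ = 214.9 lbmol/h.
Conversion of D: 1ξ₁ + 2ξ₂ = 0.605 × 604.6 = 365.8 → ξ₂ = 75.42 lbmol/h.
Outlet amounts (n = n₀ + Σ ν·ξ):
  D: 604.6 − 1(214.9) − 2(75.42) = 238.8
  B: 0 + 2(214.9) = 429.9
  A: 0 + 1(75.42) = 75.42
  C: 0 + 2(75.42) = 150.8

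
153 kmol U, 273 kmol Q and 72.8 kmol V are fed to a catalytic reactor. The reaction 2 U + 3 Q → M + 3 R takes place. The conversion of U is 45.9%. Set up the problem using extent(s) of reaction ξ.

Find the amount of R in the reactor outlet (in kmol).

U reacted = 0.459 × 153 = 70.23 kmol; ν_U = −2, so ξ = 70.23/2 = 35.11 kmol.
Outlet amounts (n = n₀ + ν ξ):
  U: 153 − 2(35.11) = 82.77
  Q: 273 − 3(35.11) = 167.7
  M: 0 + 1(35.11) = 35.11
  R: 0 + 3(35.11) = 105.3
  V: 72.8 (inert)

105 kmol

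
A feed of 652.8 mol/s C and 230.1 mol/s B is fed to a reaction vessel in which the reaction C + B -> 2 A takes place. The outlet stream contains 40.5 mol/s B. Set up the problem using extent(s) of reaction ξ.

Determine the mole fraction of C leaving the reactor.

0.525

For B: n = n₀ − 1ξ → 40.5 = 230.1 − 1ξ, giving ξ = 189.6 mol/s.
Outlet amounts (n = n₀ + ν ξ):
  C: 652.8 − 1(189.6) = 463.2
  B: 230.1 − 1(189.6) = 40.5
  A: 0 + 2(189.6) = 379.2
Total out = 882.9 mol/s; y_C = 463.2 / 882.9 = 0.5246.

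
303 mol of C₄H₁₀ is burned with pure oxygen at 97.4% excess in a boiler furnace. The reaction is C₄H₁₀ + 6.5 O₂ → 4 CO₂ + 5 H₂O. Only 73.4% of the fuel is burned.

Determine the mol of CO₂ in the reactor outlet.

890 mol

Stoichiometric O₂ = 6.5 × 303 = 1970 mol; O₂ fed = 1970 × 1.974 = 3888 mol.
Fuel reacted = 0.734 × 303 → ξ = 222.4 mol.
Outlet (n = n₀ + ν ξ):
  C₄H₁₀: 303 − 1(222.4) = 80.6
  O₂: 3888 − 6.5(222.4) = 2442
  CO₂: 0 + 4(222.4) = 889.6
  H₂O: 0 + 5(222.4) = 1112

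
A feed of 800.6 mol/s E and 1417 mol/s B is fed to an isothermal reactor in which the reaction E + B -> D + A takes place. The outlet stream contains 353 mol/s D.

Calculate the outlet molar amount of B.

1060 mol/s

For D: n = n₀ + 1ξ → 353 = 0 + 1ξ, giving ξ = 353 mol/s.
Outlet amounts (n = n₀ + ν ξ):
  E: 800.6 − 1(353) = 447.6
  B: 1417 − 1(353) = 1064
  D: 0 + 1(353) = 353
  A: 0 + 1(353) = 353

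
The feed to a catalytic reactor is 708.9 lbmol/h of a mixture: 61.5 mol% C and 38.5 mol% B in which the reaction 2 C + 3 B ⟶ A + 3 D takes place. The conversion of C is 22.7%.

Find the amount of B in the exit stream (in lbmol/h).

C reacted = 0.227 × 436 = 98.97 lbmol/h; ν_C = −2, so ξ = 98.97/2 = 49.48 lbmol/h.
Outlet amounts (n = n₀ + ν ξ):
  C: 436 − 2(49.48) = 337
  B: 272.9 − 3(49.48) = 124.5
  A: 0 + 1(49.48) = 49.48
  D: 0 + 3(49.48) = 148.4

124 lbmol/h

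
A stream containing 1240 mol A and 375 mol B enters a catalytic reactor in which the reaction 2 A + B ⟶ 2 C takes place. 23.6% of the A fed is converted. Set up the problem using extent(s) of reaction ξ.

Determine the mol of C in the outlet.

293 mol

A reacted = 0.236 × 1240 = 292.6 mol; ν_A = −2, so ξ = 292.6/2 = 146.3 mol.
Outlet amounts (n = n₀ + ν ξ):
  A: 1240 − 2(146.3) = 947.4
  B: 375 − 1(146.3) = 228.7
  C: 0 + 2(146.3) = 292.6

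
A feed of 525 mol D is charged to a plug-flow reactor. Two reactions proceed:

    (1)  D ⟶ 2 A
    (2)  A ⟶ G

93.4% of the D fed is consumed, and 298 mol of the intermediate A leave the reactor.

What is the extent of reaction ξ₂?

Conversion of D: D consumed = 1ξ₁ = 0.934 × 525 → ξ₁ = 490.4 mol.
A balance: n_A = 0 + 2ξ₁ − 1ξ₂ = 298 → ξ₂ = (2·490.4 − 298)/1 = 682.7 mol.
Outlet amounts (n = n₀ + Σ ν·ξ):
  D: 525 − 1(490.4) = 34.65
  A: 0 + 2(490.4) − 1(682.7) = 298
  G: 0 + 1(682.7) = 682.7

ξ₂ = 683 mol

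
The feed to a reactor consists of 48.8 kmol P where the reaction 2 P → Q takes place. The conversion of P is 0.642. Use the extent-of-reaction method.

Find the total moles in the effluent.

P reacted = 0.642 × 48.8 = 31.33 kmol; ν_P = −2, so ξ = 31.33/2 = 15.66 kmol.
Outlet amounts (n = n₀ + ν ξ):
  P: 48.8 − 2(15.66) = 17.47
  Q: 0 + 1(15.66) = 15.66
Total out = 17.47 + 15.66 = 33.14 kmol.

33.1 kmol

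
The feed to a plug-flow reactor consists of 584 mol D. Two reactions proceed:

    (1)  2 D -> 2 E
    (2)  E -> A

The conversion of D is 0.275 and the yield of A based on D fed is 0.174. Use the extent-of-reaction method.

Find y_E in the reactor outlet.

Conversion of D: D consumed = 2ξ₁ = 0.275 × 584 → ξ₁ = 80.3 mol.
Yield of A: 1ξ₂ / 584 = 0.174 → ξ₂ = 101.6 mol.
Outlet amounts (n = n₀ + Σ ν·ξ):
  D: 584 − 2(80.3) = 423.4
  E: 0 + 2(80.3) − 1(101.6) = 58.98
  A: 0 + 1(101.6) = 101.6
Total out = 584 mol; y_E = 58.98 / 584 = 0.101.

0.101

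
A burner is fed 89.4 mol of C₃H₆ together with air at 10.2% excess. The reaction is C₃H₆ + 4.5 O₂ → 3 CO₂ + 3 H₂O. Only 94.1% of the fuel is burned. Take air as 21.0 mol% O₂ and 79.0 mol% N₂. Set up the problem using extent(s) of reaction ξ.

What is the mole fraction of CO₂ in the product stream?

0.113

Stoichiometric O₂ = 4.5 × 89.4 = 402.3 mol; O₂ fed = 402.3 × 1.102 = 443.3 mol.
N₂ fed = 443.3 × 79/21 = 1668 mol.
Fuel reacted = 0.941 × 89.4 → ξ = 84.13 mol.
Outlet (n = n₀ + ν ξ):
  C₃H₆: 89.4 − 1(84.13) = 5.275
  O₂: 443.3 − 4.5(84.13) = 64.77
  N₂: 1668 (inert)
  CO₂: 0 + 3(84.13) = 252.4
  H₂O: 0 + 3(84.13) = 252.4
Total out = 2243 mol; y_CO₂ = 252.4 / 2243 = 0.1125.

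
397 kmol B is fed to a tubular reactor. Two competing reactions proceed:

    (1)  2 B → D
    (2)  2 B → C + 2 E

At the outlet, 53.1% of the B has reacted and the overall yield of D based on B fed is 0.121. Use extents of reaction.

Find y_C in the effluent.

0.141

Yield of D: 1ξ₁ / 397 = 0.121 → ξ₁ = 48.04 kmol.
Conversion of B: 2ξ₁ + 2ξ₂ = 0.531 × 397 = 210.8 → ξ₂ = 57.37 kmol.
Outlet amounts (n = n₀ + Σ ν·ξ):
  B: 397 − 2(48.04) − 2(57.37) = 186.2
  D: 0 + 1(48.04) = 48.04
  C: 0 + 1(57.37) = 57.37
  E: 0 + 2(57.37) = 114.7
Total out = 406.3 kmol; y_C = 57.37 / 406.3 = 0.1412.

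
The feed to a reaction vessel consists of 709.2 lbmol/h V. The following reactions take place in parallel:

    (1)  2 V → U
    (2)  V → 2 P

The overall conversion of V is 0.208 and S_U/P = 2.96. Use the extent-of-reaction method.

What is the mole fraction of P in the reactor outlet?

0.0352

Conversion of V: V consumed = 0.208 × 709.2 = 147.5 lbmol/h = 2ξ₁ + 1ξ₂.
Selectivity: 1ξ₁ / (2ξ₂) = 2.96 → ξ₁ = 5.92 ξ₂.
Substitute: (2·5.92 + 1) ξ₂ = 147.5 → ξ₂ = 11.49 lbmol/h, ξ₁ = 68.01 lbmol/h.
Outlet amounts (n = n₀ + Σ ν·ξ):
  V: 709.2 − 2(68.01) − 1(11.49) = 561.7
  U: 0 + 1(68.01) = 68.01
  P: 0 + 2(11.49) = 22.98
Total out = 652.7 lbmol/h; y_P = 22.98 / 652.7 = 0.0352.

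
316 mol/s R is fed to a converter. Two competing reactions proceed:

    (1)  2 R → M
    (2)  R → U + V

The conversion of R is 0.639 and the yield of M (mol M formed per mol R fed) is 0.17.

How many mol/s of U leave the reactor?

Yield of M: 1ξ₁ / 316 = 0.17 → ξ₁ = 53.72 mol/s.
Conversion of R: 2ξ₁ + 1ξ₂ = 0.639 × 316 = 201.9 → ξ₂ = 94.48 mol/s.
Outlet amounts (n = n₀ + Σ ν·ξ):
  R: 316 − 2(53.72) − 1(94.48) = 114.1
  M: 0 + 1(53.72) = 53.72
  U: 0 + 1(94.48) = 94.48
  V: 0 + 1(94.48) = 94.48

94.5 mol/s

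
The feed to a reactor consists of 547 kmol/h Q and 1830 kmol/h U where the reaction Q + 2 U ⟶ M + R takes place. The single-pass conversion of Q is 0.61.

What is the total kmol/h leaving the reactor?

2040 kmol/h

Q reacted = 0.61 × 547 = 333.7 kmol/h; ν_Q = −1, so ξ = 333.7/1 = 333.7 kmol/h.
Outlet amounts (n = n₀ + ν ξ):
  Q: 547 − 1(333.7) = 213.3
  U: 1830 − 2(333.7) = 1163
  M: 0 + 1(333.7) = 333.7
  R: 0 + 1(333.7) = 333.7
Total out = 213.3 + 1163 + 333.7 + 333.7 = 2043 kmol/h.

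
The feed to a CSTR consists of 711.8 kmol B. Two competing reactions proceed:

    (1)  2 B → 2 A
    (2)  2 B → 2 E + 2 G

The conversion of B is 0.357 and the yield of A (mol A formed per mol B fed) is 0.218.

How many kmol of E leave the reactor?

Yield of A: 2ξ₁ / 711.8 = 0.218 → ξ₁ = 77.59 kmol.
Conversion of B: 2ξ₁ + 2ξ₂ = 0.357 × 711.8 = 254.1 → ξ₂ = 49.47 kmol.
Outlet amounts (n = n₀ + Σ ν·ξ):
  B: 711.8 − 2(77.59) − 2(49.47) = 457.7
  A: 0 + 2(77.59) = 155.2
  E: 0 + 2(49.47) = 98.94
  G: 0 + 2(49.47) = 98.94

98.9 kmol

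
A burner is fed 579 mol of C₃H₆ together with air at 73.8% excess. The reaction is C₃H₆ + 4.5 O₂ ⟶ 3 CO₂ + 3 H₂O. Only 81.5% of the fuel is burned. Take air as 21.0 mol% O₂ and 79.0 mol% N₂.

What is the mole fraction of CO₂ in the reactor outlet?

0.0633

Stoichiometric O₂ = 4.5 × 579 = 2606 mol; O₂ fed = 2606 × 1.738 = 4528 mol.
N₂ fed = 4528 × 79/21 = 17040 mol.
Fuel reacted = 0.815 × 579 → ξ = 471.9 mol.
Outlet (n = n₀ + ν ξ):
  C₃H₆: 579 − 1(471.9) = 107.1
  O₂: 4528 − 4.5(471.9) = 2405
  N₂: 17040 (inert)
  CO₂: 0 + 3(471.9) = 1416
  H₂O: 0 + 3(471.9) = 1416
Total out = 22380 mol; y_CO₂ = 1416 / 22380 = 0.06326.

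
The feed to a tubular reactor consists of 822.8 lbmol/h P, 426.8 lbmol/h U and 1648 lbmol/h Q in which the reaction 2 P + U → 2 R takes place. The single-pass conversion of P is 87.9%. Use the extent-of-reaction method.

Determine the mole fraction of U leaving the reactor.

P reacted = 0.879 × 822.8 = 723.2 lbmol/h; ν_P = −2, so ξ = 723.2/2 = 361.6 lbmol/h.
Outlet amounts (n = n₀ + ν ξ):
  P: 822.8 − 2(361.6) = 99.56
  U: 426.8 − 1(361.6) = 65.18
  R: 0 + 2(361.6) = 723.2
  Q: 1648 (inert)
Total out = 2536 lbmol/h; y_U = 65.18 / 2536 = 0.0257.

0.0257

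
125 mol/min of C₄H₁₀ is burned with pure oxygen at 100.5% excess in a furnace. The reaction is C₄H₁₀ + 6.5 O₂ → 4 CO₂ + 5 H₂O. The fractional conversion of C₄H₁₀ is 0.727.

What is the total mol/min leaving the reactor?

1890 mol/min

Stoichiometric O₂ = 6.5 × 125 = 812.5 mol/min; O₂ fed = 812.5 × 2.005 = 1629 mol/min.
Fuel reacted = 0.727 × 125 → ξ = 90.88 mol/min.
Outlet (n = n₀ + ν ξ):
  C₄H₁₀: 125 − 1(90.88) = 34.12
  O₂: 1629 − 6.5(90.88) = 1038
  CO₂: 0 + 4(90.88) = 363.5
  H₂O: 0 + 5(90.88) = 454.4
Total out = 34.12 + 1038 + 363.5 + 454.4 = 1890 mol/min.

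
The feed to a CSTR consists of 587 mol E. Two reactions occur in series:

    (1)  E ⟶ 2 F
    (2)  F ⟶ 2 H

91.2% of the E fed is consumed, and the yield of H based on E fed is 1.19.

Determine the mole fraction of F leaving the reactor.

0.49

Conversion of E: E consumed = 1ξ₁ = 0.912 × 587 → ξ₁ = 535.3 mol.
Yield of H: 2ξ₂ / 587 = 1.19 → ξ₂ = 349.3 mol.
Outlet amounts (n = n₀ + Σ ν·ξ):
  E: 587 − 1(535.3) = 51.66
  F: 0 + 2(535.3) − 1(349.3) = 721.4
  H: 0 + 2(349.3) = 698.5
Total out = 1472 mol; y_F = 721.4 / 1472 = 0.4902.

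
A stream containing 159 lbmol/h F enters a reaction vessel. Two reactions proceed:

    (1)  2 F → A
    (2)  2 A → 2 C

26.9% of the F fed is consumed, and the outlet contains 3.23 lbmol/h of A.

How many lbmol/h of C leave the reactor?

Conversion of F: F consumed = 2ξ₁ = 0.269 × 159 → ξ₁ = 21.39 lbmol/h.
A balance: n_A = 0 + 1ξ₁ − 2ξ₂ = 3.23 → ξ₂ = (1·21.39 − 3.23)/2 = 9.078 lbmol/h.
Outlet amounts (n = n₀ + Σ ν·ξ):
  F: 159 − 2(21.39) = 116.2
  A: 0 + 1(21.39) − 2(9.078) = 3.23
  C: 0 + 2(9.078) = 18.16

18.2 lbmol/h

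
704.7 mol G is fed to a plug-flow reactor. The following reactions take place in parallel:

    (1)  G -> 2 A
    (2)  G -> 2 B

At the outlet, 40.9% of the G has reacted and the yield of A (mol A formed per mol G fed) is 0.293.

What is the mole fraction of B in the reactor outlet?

Yield of A: 2ξ₁ / 704.7 = 0.293 → ξ₁ = 103.2 mol.
Conversion of G: 1ξ₁ + 1ξ₂ = 0.409 × 704.7 = 288.2 → ξ₂ = 185 mol.
Outlet amounts (n = n₀ + Σ ν·ξ):
  G: 704.7 − 1(103.2) − 1(185) = 416.5
  A: 0 + 2(103.2) = 206.5
  B: 0 + 2(185) = 370
Total out = 992.9 mol; y_B = 370 / 992.9 = 0.3726.

0.373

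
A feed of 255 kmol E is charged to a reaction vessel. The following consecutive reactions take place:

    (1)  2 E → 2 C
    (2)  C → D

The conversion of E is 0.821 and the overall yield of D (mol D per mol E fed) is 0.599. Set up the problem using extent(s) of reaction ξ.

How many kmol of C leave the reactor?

Conversion of E: E consumed = 2ξ₁ = 0.821 × 255 → ξ₁ = 104.7 kmol.
Yield of D: 1ξ₂ / 255 = 0.599 → ξ₂ = 152.7 kmol.
Outlet amounts (n = n₀ + Σ ν·ξ):
  E: 255 − 2(104.7) = 45.65
  C: 0 + 2(104.7) − 1(152.7) = 56.61
  D: 0 + 1(152.7) = 152.7

56.6 kmol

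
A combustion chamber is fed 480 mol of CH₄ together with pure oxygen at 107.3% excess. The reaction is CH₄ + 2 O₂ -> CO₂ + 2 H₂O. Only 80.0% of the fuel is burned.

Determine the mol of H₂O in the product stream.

768 mol

Stoichiometric O₂ = 2 × 480 = 960 mol; O₂ fed = 960 × 2.073 = 1990 mol.
Fuel reacted = 0.8 × 480 → ξ = 384 mol.
Outlet (n = n₀ + ν ξ):
  CH₄: 480 − 1(384) = 96
  O₂: 1990 − 2(384) = 1222
  CO₂: 0 + 1(384) = 384
  H₂O: 0 + 2(384) = 768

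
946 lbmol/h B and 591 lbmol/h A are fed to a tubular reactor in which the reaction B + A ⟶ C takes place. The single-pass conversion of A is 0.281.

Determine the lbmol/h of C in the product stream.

166 lbmol/h

A reacted = 0.281 × 591 = 166.1 lbmol/h; ν_A = −1, so ξ = 166.1/1 = 166.1 lbmol/h.
Outlet amounts (n = n₀ + ν ξ):
  B: 946 − 1(166.1) = 779.9
  A: 591 − 1(166.1) = 424.9
  C: 0 + 1(166.1) = 166.1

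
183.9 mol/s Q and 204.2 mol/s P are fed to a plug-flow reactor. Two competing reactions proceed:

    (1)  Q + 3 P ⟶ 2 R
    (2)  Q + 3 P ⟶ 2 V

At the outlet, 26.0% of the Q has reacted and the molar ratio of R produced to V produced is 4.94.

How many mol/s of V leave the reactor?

Conversion of Q: Q consumed = 0.26 × 183.9 = 47.81 mol/s = 1ξ₁ + 1ξ₂.
Selectivity: 2ξ₁ / (2ξ₂) = 4.94 → ξ₁ = 4.94 ξ₂.
Substitute: (1·4.94 + 1) ξ₂ = 47.81 → ξ₂ = 8.049 mol/s, ξ₁ = 39.76 mol/s.
Outlet amounts (n = n₀ + Σ ν·ξ):
  Q: 183.9 − 1(39.76) − 1(8.049) = 136.1
  P: 204.2 − 3(39.76) − 3(8.049) = 60.76
  R: 0 + 2(39.76) = 79.53
  V: 0 + 2(8.049) = 16.1

16.1 mol/s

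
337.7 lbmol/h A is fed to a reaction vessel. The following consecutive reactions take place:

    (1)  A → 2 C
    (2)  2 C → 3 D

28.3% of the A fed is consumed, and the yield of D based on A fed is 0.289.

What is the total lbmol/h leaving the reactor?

Conversion of A: A consumed = 1ξ₁ = 0.283 × 337.7 → ξ₁ = 95.57 lbmol/h.
Yield of D: 3ξ₂ / 337.7 = 0.289 → ξ₂ = 32.53 lbmol/h.
Outlet amounts (n = n₀ + Σ ν·ξ):
  A: 337.7 − 1(95.57) = 242.1
  C: 0 + 2(95.57) − 2(32.53) = 126.1
  D: 0 + 3(32.53) = 97.6
Total out = 242.1 + 126.1 + 97.6 = 465.8 lbmol/h.

466 lbmol/h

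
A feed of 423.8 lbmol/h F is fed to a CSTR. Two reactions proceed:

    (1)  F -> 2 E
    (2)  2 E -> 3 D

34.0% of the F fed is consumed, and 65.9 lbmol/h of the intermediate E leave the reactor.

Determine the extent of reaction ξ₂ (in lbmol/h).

Conversion of F: F consumed = 1ξ₁ = 0.34 × 423.8 → ξ₁ = 144.1 lbmol/h.
E balance: n_E = 0 + 2ξ₁ − 2ξ₂ = 65.9 → ξ₂ = (2·144.1 − 65.9)/2 = 111.1 lbmol/h.
Outlet amounts (n = n₀ + Σ ν·ξ):
  F: 423.8 − 1(144.1) = 279.7
  E: 0 + 2(144.1) − 2(111.1) = 65.9
  D: 0 + 3(111.1) = 333.4

ξ₂ = 111 lbmol/h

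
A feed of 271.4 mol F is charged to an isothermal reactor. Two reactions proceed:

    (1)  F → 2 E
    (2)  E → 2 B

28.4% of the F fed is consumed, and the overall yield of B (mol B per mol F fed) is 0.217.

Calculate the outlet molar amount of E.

125 mol

Conversion of F: F consumed = 1ξ₁ = 0.284 × 271.4 → ξ₁ = 77.08 mol.
Yield of B: 2ξ₂ / 271.4 = 0.217 → ξ₂ = 29.45 mol.
Outlet amounts (n = n₀ + Σ ν·ξ):
  F: 271.4 − 1(77.08) = 194.3
  E: 0 + 2(77.08) − 1(29.45) = 124.7
  B: 0 + 2(29.45) = 58.89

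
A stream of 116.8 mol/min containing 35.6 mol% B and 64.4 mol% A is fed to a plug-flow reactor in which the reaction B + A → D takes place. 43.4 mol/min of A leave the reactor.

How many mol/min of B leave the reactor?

For A: n = n₀ − 1ξ → 43.4 = 75.22 − 1ξ, giving ξ = 31.82 mol/min.
Outlet amounts (n = n₀ + ν ξ):
  B: 41.58 − 1(31.82) = 9.762
  A: 75.22 − 1(31.82) = 43.4
  D: 0 + 1(31.82) = 31.82

9.76 mol/min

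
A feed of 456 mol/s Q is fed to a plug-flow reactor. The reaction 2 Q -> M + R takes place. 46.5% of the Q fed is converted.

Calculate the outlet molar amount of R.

106 mol/s

Q reacted = 0.465 × 456 = 212 mol/s; ν_Q = −2, so ξ = 212/2 = 106 mol/s.
Outlet amounts (n = n₀ + ν ξ):
  Q: 456 − 2(106) = 244
  M: 0 + 1(106) = 106
  R: 0 + 1(106) = 106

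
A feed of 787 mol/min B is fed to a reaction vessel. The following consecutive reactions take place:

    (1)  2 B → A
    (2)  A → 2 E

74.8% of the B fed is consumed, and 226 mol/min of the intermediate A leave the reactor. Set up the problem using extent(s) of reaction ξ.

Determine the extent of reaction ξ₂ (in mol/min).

ξ₂ = 68.3 mol/min

Conversion of B: B consumed = 2ξ₁ = 0.748 × 787 → ξ₁ = 294.3 mol/min.
A balance: n_A = 0 + 1ξ₁ − 1ξ₂ = 226 → ξ₂ = (1·294.3 − 226)/1 = 68.34 mol/min.
Outlet amounts (n = n₀ + Σ ν·ξ):
  B: 787 − 2(294.3) = 198.3
  A: 0 + 1(294.3) − 1(68.34) = 226
  E: 0 + 2(68.34) = 136.7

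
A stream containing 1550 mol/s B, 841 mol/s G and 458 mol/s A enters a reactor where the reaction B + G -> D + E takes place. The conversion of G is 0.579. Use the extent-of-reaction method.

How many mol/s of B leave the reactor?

G reacted = 0.579 × 841 = 486.9 mol/s; ν_G = −1, so ξ = 486.9/1 = 486.9 mol/s.
Outlet amounts (n = n₀ + ν ξ):
  B: 1550 − 1(486.9) = 1063
  G: 841 − 1(486.9) = 354.1
  D: 0 + 1(486.9) = 486.9
  E: 0 + 1(486.9) = 486.9
  A: 458 (inert)

1060 mol/s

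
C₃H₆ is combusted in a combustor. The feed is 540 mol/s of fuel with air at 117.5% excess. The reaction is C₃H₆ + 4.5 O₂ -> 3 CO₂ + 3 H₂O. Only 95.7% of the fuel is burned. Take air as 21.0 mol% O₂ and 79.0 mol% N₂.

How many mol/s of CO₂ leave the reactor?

Stoichiometric O₂ = 4.5 × 540 = 2430 mol/s; O₂ fed = 2430 × 2.175 = 5285 mol/s.
N₂ fed = 5285 × 79/21 = 19880 mol/s.
Fuel reacted = 0.957 × 540 → ξ = 516.8 mol/s.
Outlet (n = n₀ + ν ξ):
  C₃H₆: 540 − 1(516.8) = 23.22
  O₂: 5285 − 4.5(516.8) = 2960
  N₂: 19880 (inert)
  CO₂: 0 + 3(516.8) = 1550
  H₂O: 0 + 3(516.8) = 1550

1550 mol/s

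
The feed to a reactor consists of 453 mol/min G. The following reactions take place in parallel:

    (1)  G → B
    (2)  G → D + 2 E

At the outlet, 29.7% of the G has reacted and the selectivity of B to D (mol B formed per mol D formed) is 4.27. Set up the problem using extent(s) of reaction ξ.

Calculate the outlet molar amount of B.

109 mol/min

Conversion of G: G consumed = 0.297 × 453 = 134.5 mol/min = 1ξ₁ + 1ξ₂.
Selectivity: 1ξ₁ / (1ξ₂) = 4.27 → ξ₁ = 4.27 ξ₂.
Substitute: (1·4.27 + 1) ξ₂ = 134.5 → ξ₂ = 25.53 mol/min, ξ₁ = 109 mol/min.
Outlet amounts (n = n₀ + Σ ν·ξ):
  G: 453 − 1(109) − 1(25.53) = 318.5
  B: 0 + 1(109) = 109
  D: 0 + 1(25.53) = 25.53
  E: 0 + 2(25.53) = 51.06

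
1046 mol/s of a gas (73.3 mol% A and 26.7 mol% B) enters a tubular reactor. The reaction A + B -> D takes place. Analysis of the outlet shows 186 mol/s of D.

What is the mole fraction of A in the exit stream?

0.675

For D: n = n₀ + 1ξ → 186 = 0 + 1ξ, giving ξ = 186 mol/s.
Outlet amounts (n = n₀ + ν ξ):
  A: 766.7 − 1(186) = 580.7
  B: 279.3 − 1(186) = 93.28
  D: 0 + 1(186) = 186
Total out = 860 mol/s; y_A = 580.7 / 860 = 0.6753.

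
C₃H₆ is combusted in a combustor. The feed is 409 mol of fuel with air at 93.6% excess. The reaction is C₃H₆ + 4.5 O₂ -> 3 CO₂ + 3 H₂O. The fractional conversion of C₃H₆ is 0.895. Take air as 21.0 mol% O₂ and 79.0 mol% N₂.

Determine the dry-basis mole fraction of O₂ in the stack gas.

Stoichiometric O₂ = 4.5 × 409 = 1840 mol; O₂ fed = 1840 × 1.936 = 3563 mol.
N₂ fed = 3563 × 79/21 = 13400 mol.
Fuel reacted = 0.895 × 409 → ξ = 366.1 mol.
Outlet (n = n₀ + ν ξ):
  C₃H₆: 409 − 1(366.1) = 42.94
  O₂: 3563 − 4.5(366.1) = 1916
  N₂: 13400 (inert)
  CO₂: 0 + 3(366.1) = 1098
  H₂O: 0 + 3(366.1) = 1098
Dry total = 16460 mol; y_O₂ (dry) = 1916 / 16460 = 0.1164.

0.116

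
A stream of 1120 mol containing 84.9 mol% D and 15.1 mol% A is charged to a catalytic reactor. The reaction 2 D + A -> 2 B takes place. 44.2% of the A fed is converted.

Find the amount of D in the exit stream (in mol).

A reacted = 0.442 × 169.1 = 74.75 mol; ν_A = −1, so ξ = 74.75/1 = 74.75 mol.
Outlet amounts (n = n₀ + ν ξ):
  D: 950.9 − 2(74.75) = 801.4
  A: 169.1 − 1(74.75) = 94.37
  B: 0 + 2(74.75) = 149.5

801 mol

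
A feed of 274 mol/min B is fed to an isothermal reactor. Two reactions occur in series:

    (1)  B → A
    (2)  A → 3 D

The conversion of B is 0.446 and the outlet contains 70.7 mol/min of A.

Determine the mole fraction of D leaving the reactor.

Conversion of B: B consumed = 1ξ₁ = 0.446 × 274 → ξ₁ = 122.2 mol/min.
A balance: n_A = 0 + 1ξ₁ − 1ξ₂ = 70.7 → ξ₂ = (1·122.2 − 70.7)/1 = 51.5 mol/min.
Outlet amounts (n = n₀ + Σ ν·ξ):
  B: 274 − 1(122.2) = 151.8
  A: 0 + 1(122.2) − 1(51.5) = 70.7
  D: 0 + 3(51.5) = 154.5
Total out = 377 mol/min; y_D = 154.5 / 377 = 0.4098.

0.41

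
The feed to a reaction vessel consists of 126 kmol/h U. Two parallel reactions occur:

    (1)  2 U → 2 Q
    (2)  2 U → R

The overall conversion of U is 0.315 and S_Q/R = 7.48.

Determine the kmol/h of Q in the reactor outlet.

31.3 kmol/h

Conversion of U: U consumed = 0.315 × 126 = 39.69 kmol/h = 2ξ₁ + 2ξ₂.
Selectivity: 2ξ₁ / (1ξ₂) = 7.48 → ξ₁ = 3.74 ξ₂.
Substitute: (2·3.74 + 2) ξ₂ = 39.69 → ξ₂ = 4.187 kmol/h, ξ₁ = 15.66 kmol/h.
Outlet amounts (n = n₀ + Σ ν·ξ):
  U: 126 − 2(15.66) − 2(4.187) = 86.31
  Q: 0 + 2(15.66) = 31.32
  R: 0 + 1(4.187) = 4.187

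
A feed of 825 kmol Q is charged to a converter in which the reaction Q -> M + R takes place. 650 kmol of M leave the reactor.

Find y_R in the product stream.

0.441

For M: n = n₀ + 1ξ → 650 = 0 + 1ξ, giving ξ = 650 kmol.
Outlet amounts (n = n₀ + ν ξ):
  Q: 825 − 1(650) = 175
  M: 0 + 1(650) = 650
  R: 0 + 1(650) = 650
Total out = 1475 kmol; y_R = 650 / 1475 = 0.4407.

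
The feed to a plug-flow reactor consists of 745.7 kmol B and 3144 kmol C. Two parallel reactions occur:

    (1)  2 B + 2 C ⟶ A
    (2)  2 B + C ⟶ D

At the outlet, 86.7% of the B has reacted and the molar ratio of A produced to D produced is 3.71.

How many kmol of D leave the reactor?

68.6 kmol

Conversion of B: B consumed = 0.867 × 745.7 = 646.5 kmol = 2ξ₁ + 2ξ₂.
Selectivity: 1ξ₁ / (1ξ₂) = 3.71 → ξ₁ = 3.71 ξ₂.
Substitute: (2·3.71 + 2) ξ₂ = 646.5 → ξ₂ = 68.63 kmol, ξ₁ = 254.6 kmol.
Outlet amounts (n = n₀ + Σ ν·ξ):
  B: 745.7 − 2(254.6) − 2(68.63) = 99.18
  C: 3144 − 2(254.6) − 1(68.63) = 2566
  A: 0 + 1(254.6) = 254.6
  D: 0 + 1(68.63) = 68.63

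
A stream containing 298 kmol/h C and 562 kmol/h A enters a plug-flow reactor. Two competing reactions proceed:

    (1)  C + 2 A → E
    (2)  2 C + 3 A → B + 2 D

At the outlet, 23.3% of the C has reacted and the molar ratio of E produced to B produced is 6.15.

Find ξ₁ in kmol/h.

ξ₁ = 52.4 kmol/h

Conversion of C: C consumed = 0.233 × 298 = 69.43 kmol/h = 1ξ₁ + 2ξ₂.
Selectivity: 1ξ₁ / (1ξ₂) = 6.15 → ξ₁ = 6.15 ξ₂.
Substitute: (1·6.15 + 2) ξ₂ = 69.43 → ξ₂ = 8.52 kmol/h, ξ₁ = 52.39 kmol/h.
Outlet amounts (n = n₀ + Σ ν·ξ):
  C: 298 − 1(52.39) − 2(8.52) = 228.6
  A: 562 − 2(52.39) − 3(8.52) = 431.7
  E: 0 + 1(52.39) = 52.39
  B: 0 + 1(8.52) = 8.52
  D: 0 + 2(8.52) = 17.04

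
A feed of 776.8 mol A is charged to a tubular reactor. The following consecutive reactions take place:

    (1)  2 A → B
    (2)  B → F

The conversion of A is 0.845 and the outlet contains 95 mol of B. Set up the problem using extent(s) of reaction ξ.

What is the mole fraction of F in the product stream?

Conversion of A: A consumed = 2ξ₁ = 0.845 × 776.8 → ξ₁ = 328.2 mol.
B balance: n_B = 0 + 1ξ₁ − 1ξ₂ = 95 → ξ₂ = (1·328.2 − 95)/1 = 233.2 mol.
Outlet amounts (n = n₀ + Σ ν·ξ):
  A: 776.8 − 2(328.2) = 120.4
  B: 0 + 1(328.2) − 1(233.2) = 95
  F: 0 + 1(233.2) = 233.2
Total out = 448.6 mol; y_F = 233.2 / 448.6 = 0.5198.

0.52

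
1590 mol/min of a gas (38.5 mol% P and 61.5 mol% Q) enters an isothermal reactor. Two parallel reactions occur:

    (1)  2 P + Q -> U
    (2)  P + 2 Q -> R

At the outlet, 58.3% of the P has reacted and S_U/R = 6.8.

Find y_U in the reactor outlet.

Conversion of P: P consumed = 0.583 × 612.1 = 356.9 mol/min = 2ξ₁ + 1ξ₂.
Selectivity: 1ξ₁ / (1ξ₂) = 6.8 → ξ₁ = 6.8 ξ₂.
Substitute: (2·6.8 + 1) ξ₂ = 356.9 → ξ₂ = 24.44 mol/min, ξ₁ = 166.2 mol/min.
Outlet amounts (n = n₀ + Σ ν·ξ):
  P: 612.1 − 2(166.2) − 1(24.44) = 255.3
  Q: 977.9 − 1(166.2) − 2(24.44) = 762.7
  U: 0 + 1(166.2) = 166.2
  R: 0 + 1(24.44) = 24.44
Total out = 1209 mol/min; y_U = 166.2 / 1209 = 0.1375.

0.138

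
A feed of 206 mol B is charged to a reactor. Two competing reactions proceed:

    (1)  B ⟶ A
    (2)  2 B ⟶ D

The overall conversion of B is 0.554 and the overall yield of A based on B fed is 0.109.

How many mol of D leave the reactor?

45.8 mol

Yield of A: 1ξ₁ / 206 = 0.109 → ξ₁ = 22.45 mol.
Conversion of B: 1ξ₁ + 2ξ₂ = 0.554 × 206 = 114.1 → ξ₂ = 45.84 mol.
Outlet amounts (n = n₀ + Σ ν·ξ):
  B: 206 − 1(22.45) − 2(45.84) = 91.88
  A: 0 + 1(22.45) = 22.45
  D: 0 + 1(45.84) = 45.84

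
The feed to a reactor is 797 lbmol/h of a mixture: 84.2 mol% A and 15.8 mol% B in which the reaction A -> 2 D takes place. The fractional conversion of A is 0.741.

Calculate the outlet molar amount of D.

995 lbmol/h

A reacted = 0.741 × 671.1 = 497.3 lbmol/h; ν_A = −1, so ξ = 497.3/1 = 497.3 lbmol/h.
Outlet amounts (n = n₀ + ν ξ):
  A: 671.1 − 1(497.3) = 173.8
  D: 0 + 2(497.3) = 994.5
  B: 125.9 (inert)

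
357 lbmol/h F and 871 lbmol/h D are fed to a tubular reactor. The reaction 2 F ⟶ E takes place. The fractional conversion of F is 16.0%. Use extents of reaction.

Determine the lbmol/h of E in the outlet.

F reacted = 0.16 × 357 = 57.12 lbmol/h; ν_F = −2, so ξ = 57.12/2 = 28.56 lbmol/h.
Outlet amounts (n = n₀ + ν ξ):
  F: 357 − 2(28.56) = 299.9
  E: 0 + 1(28.56) = 28.56
  D: 871 (inert)

28.6 lbmol/h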